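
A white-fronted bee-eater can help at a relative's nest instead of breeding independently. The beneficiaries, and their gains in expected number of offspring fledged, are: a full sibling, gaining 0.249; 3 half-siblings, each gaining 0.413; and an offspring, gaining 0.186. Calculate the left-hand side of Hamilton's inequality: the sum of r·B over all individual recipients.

0.52725

r to a full sibling = 0.5 (full sibs share both parents — two paths of length 2: r = 2·(1/2)^2 = 1/2).
r to a half-sibling = 1/4 (half-sibs share one parent — one path of length 2: r = (1/2)^2 = 1/4).
r to an offspring = 0.5 (one parent–offspring link: r = (1/2)^1 = 1/2).
Summing one r·B term per recipient: 1·0.5·0.249 + 3·0.25·0.413 + 1·0.5·0.186 = 0.52725.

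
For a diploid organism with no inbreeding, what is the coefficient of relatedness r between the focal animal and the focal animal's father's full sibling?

0.25

Each parent–offspring link contributes a factor of 1/2, and independent paths through distinct common ancestors add.
Full aunt/uncle↔niece/nephew: two paths of length 3 through the shared grandparent pair: r = 2·(1/2)^3 = 1/4.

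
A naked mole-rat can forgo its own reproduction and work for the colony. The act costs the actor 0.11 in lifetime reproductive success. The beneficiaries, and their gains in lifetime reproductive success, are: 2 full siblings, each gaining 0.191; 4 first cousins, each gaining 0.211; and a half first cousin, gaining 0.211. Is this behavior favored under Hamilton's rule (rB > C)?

Yes

Hamilton's rule: the trait is favored when the sum of r·B over every recipient exceeds the actor's cost C.
r to a full sibling = 1/2 (full sibs share both parents — two paths of length 2: r = 2·(1/2)^2 = 1/2).
r to a first cousin = 0.125 (first cousins share one grandparent pair — two paths of length 4: r = 2·(1/2)^4 = 1/8).
r to a half first cousin = 0.0625 (half first cousins share one grandparent — one path of length 4: r = (1/2)^4 = 1/16).
Summing one r·B term per recipient: 2·0.5·0.191 + 4·0.125·0.211 + 1·0.0625·0.211 = 0.3096875.
0.3096875 > 0.11: the indirect benefit exceeds the cost.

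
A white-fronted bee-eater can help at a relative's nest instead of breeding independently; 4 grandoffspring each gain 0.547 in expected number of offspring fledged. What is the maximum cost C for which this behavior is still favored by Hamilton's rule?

r to a grandoffspring = 1/4 (two parent–offspring links: r = (1/2)^2 = 1/4).
Hamilton's rule: n·r·B > C, so the trait is favored while C < n·r·B = 4·0.25·0.547 = 0.547.

0.547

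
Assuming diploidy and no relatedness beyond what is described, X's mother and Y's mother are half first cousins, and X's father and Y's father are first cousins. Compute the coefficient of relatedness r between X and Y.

0.046875

Wright's path rule: contributions from independent ancestry routes add.
X and Y are related in two ways: half second cousins through their mothers (r = 1/64) and second cousins through their fathers (r = 1/32).
r = 1/64 + 1/32 = 3/64 = 0.046875.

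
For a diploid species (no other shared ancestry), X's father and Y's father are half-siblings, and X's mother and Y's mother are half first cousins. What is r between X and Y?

With two independent routes of shared ancestry, r is the sum of the two contributions.
X and Y are related in two ways: half first cousins through their fathers (r = 1/16) and half second cousins through their mothers (r = 1/64).
r = 1/16 + 1/64 = 5/64 = 0.078125.

0.078125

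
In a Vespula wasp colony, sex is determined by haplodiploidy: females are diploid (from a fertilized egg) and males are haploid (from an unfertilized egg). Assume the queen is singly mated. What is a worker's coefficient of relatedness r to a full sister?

Haplodiploid full sisters inherit their father's entire haploid genome identically (contributing 1/2) and on average half of their mother's contribution (1/2 · 1/2 = 1/4); r = 1/2 + 1/4 = 3/4.

0.75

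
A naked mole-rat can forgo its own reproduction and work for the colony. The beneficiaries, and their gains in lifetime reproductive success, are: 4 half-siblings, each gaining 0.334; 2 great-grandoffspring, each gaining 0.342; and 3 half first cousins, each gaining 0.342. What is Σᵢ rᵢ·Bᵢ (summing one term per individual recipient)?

0.483625

r to a half-sibling = 0.25 (half-sibs share one parent — one path of length 2: r = (1/2)^2 = 1/4).
r to a great-grandoffspring = 1/8 (three parent–offspring links: r = (1/2)^3 = 1/8).
r to a half first cousin = 1/16 (half first cousins share one grandparent — one path of length 4: r = (1/2)^4 = 1/16).
Summing one r·B term per recipient: 4·0.25·0.334 + 2·0.125·0.342 + 3·0.0625·0.342 = 0.483625.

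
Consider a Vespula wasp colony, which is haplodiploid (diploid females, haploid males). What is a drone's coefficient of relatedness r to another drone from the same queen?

Haploid brothers each carry a random half of the queen's diploid genome, so on average they share half: r = 1/2.

0.5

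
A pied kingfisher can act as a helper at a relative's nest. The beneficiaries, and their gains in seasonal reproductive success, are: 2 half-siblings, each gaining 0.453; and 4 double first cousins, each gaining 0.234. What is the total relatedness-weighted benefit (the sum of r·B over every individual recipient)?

r to a half-sibling = 1/4 (half-sibs share one parent — one path of length 2: r = (1/2)^2 = 1/4).
r to a double first cousin = 0.25 (double first cousins share both grandparent pairs — four paths of length 4: r = 4·(1/2)^4 = 1/4).
Summing one r·B term per recipient: 2·0.25·0.453 + 4·0.25·0.234 = 0.4605.

0.4605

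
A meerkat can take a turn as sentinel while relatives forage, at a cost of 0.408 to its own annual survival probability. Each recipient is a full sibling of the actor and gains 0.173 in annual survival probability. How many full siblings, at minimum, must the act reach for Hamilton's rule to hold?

5

r to a full sibling = 1/2 (full sibs share both parents — two paths of length 2: r = 2·(1/2)^2 = 1/2).
Hamilton's rule: n·r·B > C  ⇒  n > C/(r·B) = 0.408/(0.5·0.173) = 4.717.
The smallest integer exceeding 4.717 is 5.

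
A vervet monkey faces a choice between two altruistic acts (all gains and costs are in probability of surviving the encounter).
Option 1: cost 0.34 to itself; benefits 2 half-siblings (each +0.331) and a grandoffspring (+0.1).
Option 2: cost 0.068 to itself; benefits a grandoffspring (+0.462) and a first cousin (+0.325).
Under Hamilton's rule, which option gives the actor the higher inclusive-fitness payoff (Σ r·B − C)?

Option 1: r to a half-sibling = 0.25.
Option 1: r to a grandoffspring = 0.25.
Option 1: Σ r·B − C = (2·0.25·0.331 + 1·0.25·0.1) − 0.34 = -0.1495.
Option 2: r to a grandoffspring = 0.25.
Option 2: r to a first cousin = 0.125.
Option 2: Σ r·B − C = (1·0.25·0.462 + 1·0.125·0.325) − 0.068 = 0.088125.
Option 2 has the higher net inclusive-fitness payoff.

Option 2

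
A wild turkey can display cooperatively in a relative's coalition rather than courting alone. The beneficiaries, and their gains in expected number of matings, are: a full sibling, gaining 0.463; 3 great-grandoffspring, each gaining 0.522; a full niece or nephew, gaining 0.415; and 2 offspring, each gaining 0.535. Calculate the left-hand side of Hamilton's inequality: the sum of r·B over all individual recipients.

r to a full sibling = 1/2 (full sibs share both parents — two paths of length 2: r = 2·(1/2)^2 = 1/2).
r to a great-grandoffspring = 1/8 (three parent–offspring links: r = (1/2)^3 = 1/8).
r to a full niece or nephew = 1/4 (full aunt/uncle↔niece/nephew: two paths of length 3 through the shared grandparent pair: r = 2·(1/2)^3 = 1/4).
r to an offspring = 1/2 (one parent–offspring link: r = (1/2)^1 = 1/2).
Summing one r·B term per recipient: 1·0.5·0.463 + 3·0.125·0.522 + 1·0.25·0.415 + 2·0.5·0.535 = 1.066.

1.066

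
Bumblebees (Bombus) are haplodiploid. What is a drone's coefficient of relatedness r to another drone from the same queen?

0.5

Haploid brothers each carry a random half of the queen's diploid genome, so on average they share half: r = 1/2.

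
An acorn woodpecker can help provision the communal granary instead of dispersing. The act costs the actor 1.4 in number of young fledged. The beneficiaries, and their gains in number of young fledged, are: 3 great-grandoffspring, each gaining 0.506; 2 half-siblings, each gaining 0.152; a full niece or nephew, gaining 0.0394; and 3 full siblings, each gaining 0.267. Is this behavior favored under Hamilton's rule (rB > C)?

Hamilton's rule: the trait is favored when the sum of r·B over every recipient exceeds the actor's cost C.
r to a great-grandoffspring = 1/8 (three parent–offspring links: r = (1/2)^3 = 1/8).
r to a half-sibling = 1/4 (half-sibs share one parent — one path of length 2: r = (1/2)^2 = 1/4).
r to a full niece or nephew = 1/4 (full aunt/uncle↔niece/nephew: two paths of length 3 through the shared grandparent pair: r = 2·(1/2)^3 = 1/4).
r to a full sibling = 1/2 (full sibs share both parents — two paths of length 2: r = 2·(1/2)^2 = 1/2).
Summing one r·B term per recipient: 3·0.125·0.506 + 2·0.25·0.152 + 1·0.25·0.0394 + 3·0.5·0.267 = 0.6761.
0.6761 < 1.4: the indirect benefit is less than the cost.

No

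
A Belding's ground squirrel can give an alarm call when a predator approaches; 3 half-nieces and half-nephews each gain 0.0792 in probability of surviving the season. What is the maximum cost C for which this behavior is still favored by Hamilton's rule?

0.0297

r to a half-niece or half-nephew = 0.125 (half-aunt/uncle↔niece/nephew: one path of length 3: r = (1/2)^3 = 1/8).
Hamilton's rule: n·r·B > C, so the trait is favored while C < n·r·B = 3·0.125·0.0792 = 0.0297.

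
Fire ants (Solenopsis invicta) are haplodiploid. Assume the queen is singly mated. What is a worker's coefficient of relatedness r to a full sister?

0.75

Haplodiploid full sisters inherit their father's entire haploid genome identically (contributing 1/2) and on average half of their mother's contribution (1/2 · 1/2 = 1/4); r = 1/2 + 1/4 = 3/4.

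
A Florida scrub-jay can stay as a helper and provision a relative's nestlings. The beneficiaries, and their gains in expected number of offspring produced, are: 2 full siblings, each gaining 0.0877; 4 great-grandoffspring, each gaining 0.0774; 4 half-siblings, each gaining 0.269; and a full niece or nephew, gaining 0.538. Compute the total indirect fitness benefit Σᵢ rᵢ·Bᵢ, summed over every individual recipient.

r to a full sibling = 1/2 (full sibs share both parents — two paths of length 2: r = 2·(1/2)^2 = 1/2).
r to a great-grandoffspring = 1/8 (three parent–offspring links: r = (1/2)^3 = 1/8).
r to a half-sibling = 0.25 (half-sibs share one parent — one path of length 2: r = (1/2)^2 = 1/4).
r to a full niece or nephew = 1/4 (full aunt/uncle↔niece/nephew: two paths of length 3 through the shared grandparent pair: r = 2·(1/2)^3 = 1/4).
Summing one r·B term per recipient: 2·0.5·0.0877 + 4·0.125·0.0774 + 4·0.25·0.269 + 1·0.25·0.538 = 0.5299.

0.5299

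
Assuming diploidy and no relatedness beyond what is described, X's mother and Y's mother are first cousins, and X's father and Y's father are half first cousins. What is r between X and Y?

0.046875

Independent pedigree routes through distinct common ancestors add.
X and Y are related in two ways: second cousins through their mothers (r = 1/32) and half second cousins through their fathers (r = 1/64).
r = 1/32 + 1/64 = 3/64 = 0.046875.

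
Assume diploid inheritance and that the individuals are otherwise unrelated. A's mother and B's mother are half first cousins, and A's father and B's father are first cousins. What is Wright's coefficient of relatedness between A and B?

0.046875

Wright's path rule: contributions from independent ancestry routes add.
A and B are related in two ways: half second cousins through their mothers (r = 1/64) and second cousins through their fathers (r = 1/32).
r = 1/64 + 1/32 = 0.046875.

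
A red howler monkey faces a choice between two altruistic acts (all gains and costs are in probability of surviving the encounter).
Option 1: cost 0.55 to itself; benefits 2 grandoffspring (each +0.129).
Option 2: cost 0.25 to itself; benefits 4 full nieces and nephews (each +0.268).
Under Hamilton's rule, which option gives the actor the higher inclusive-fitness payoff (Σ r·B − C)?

Option 2

Option 1: r to a grandoffspring = 0.25.
Option 1: Σ r·B − C = (2·0.25·0.129) − 0.55 = -0.4855.
Option 2: r to a full niece or nephew = 0.25.
Option 2: Σ r·B − C = (4·0.25·0.268) − 0.25 = 0.018.
Option 2 has the higher net inclusive-fitness payoff.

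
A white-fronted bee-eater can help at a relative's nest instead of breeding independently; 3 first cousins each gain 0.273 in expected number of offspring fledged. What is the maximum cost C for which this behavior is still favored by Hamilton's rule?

r to a first cousin = 1/8 (first cousins share one grandparent pair — two paths of length 4: r = 2·(1/2)^4 = 1/8).
Hamilton's rule: n·r·B > C, so the trait is favored while C < n·r·B = 3·0.125·0.273 = 0.102375.

0.102375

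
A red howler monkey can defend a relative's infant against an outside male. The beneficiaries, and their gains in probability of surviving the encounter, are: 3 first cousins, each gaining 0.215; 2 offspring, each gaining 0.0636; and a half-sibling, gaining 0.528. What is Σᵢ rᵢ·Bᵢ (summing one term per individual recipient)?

r to a first cousin = 0.125 (first cousins share one grandparent pair — two paths of length 4: r = 2·(1/2)^4 = 1/8).
r to an offspring = 0.5 (one parent–offspring link: r = (1/2)^1 = 1/2).
r to a half-sibling = 1/4 (half-sibs share one parent — one path of length 2: r = (1/2)^2 = 1/4).
Summing one r·B term per recipient: 3·0.125·0.215 + 2·0.5·0.0636 + 1·0.25·0.528 = 0.276225.

0.276225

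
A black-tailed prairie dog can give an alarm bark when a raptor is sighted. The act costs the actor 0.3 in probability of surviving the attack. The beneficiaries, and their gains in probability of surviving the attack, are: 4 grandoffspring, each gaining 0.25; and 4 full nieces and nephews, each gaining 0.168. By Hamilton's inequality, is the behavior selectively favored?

Yes

Hamilton's rule: the trait is favored when the sum of r·B over every recipient exceeds the actor's cost C.
r to a grandoffspring = 0.25 (two parent–offspring links: r = (1/2)^2 = 1/4).
r to a full niece or nephew = 0.25 (full aunt/uncle↔niece/nephew: two paths of length 3 through the shared grandparent pair: r = 2·(1/2)^3 = 1/4).
Summing one r·B term per recipient: 4·0.25·0.25 + 4·0.25·0.168 = 0.418.
0.418 > 0.3: the indirect benefit exceeds the cost.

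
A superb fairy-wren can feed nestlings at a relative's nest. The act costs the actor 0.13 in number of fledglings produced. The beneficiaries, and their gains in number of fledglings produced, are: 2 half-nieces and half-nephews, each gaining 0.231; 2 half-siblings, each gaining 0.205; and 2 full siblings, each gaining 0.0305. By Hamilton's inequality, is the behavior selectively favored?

Hamilton's rule: the trait is favored when the sum of r·B over every recipient exceeds the actor's cost C.
r to a half-niece or half-nephew = 1/8 (half-aunt/uncle↔niece/nephew: one path of length 3: r = (1/2)^3 = 1/8).
r to a half-sibling = 0.25 (half-sibs share one parent — one path of length 2: r = (1/2)^2 = 1/4).
r to a full sibling = 1/2 (full sibs share both parents — two paths of length 2: r = 2·(1/2)^2 = 1/2).
Summing one r·B term per recipient: 2·0.125·0.231 + 2·0.25·0.205 + 2·0.5·0.0305 = 0.19075.
0.19075 > 0.13: the indirect benefit exceeds the cost.

Yes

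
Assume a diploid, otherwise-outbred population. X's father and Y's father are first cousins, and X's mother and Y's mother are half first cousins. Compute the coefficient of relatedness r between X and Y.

Relatedness sums over independent paths through distinct common ancestors.
X and Y are related in two ways: second cousins through their fathers (r = 1/32) and half second cousins through their mothers (r = 1/64).
r = 1/32 + 1/64 = 0.046875.

0.046875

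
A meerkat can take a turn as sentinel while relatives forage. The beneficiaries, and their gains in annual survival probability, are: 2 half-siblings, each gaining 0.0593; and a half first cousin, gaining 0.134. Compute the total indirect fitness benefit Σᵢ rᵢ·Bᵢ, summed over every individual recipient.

r to a half-sibling = 1/4 (half-sibs share one parent — one path of length 2: r = (1/2)^2 = 1/4).
r to a half first cousin = 1/16 (half first cousins share one grandparent — one path of length 4: r = (1/2)^4 = 1/16).
Summing one r·B term per recipient: 2·0.25·0.0593 + 1·0.0625·0.134 = 0.038025.

0.038025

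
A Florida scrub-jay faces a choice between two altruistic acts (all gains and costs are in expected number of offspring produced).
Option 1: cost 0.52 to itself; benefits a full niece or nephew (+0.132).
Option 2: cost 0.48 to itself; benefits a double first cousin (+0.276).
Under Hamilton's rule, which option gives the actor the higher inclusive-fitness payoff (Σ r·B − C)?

Option 1: r to a full niece or nephew = 0.25.
Option 1: Σ r·B − C = (1·0.25·0.132) − 0.52 = -0.487.
Option 2: r to a double first cousin = 0.25.
Option 2: Σ r·B − C = (1·0.25·0.276) − 0.48 = -0.411.
Option 2 has the higher net inclusive-fitness payoff.

Option 2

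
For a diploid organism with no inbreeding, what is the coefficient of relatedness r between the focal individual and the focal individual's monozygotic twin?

Each parent–offspring link contributes a factor of 1/2, and independent paths through distinct common ancestors add.
Monozygotic twins share every allele identical by descent: r = 1.

1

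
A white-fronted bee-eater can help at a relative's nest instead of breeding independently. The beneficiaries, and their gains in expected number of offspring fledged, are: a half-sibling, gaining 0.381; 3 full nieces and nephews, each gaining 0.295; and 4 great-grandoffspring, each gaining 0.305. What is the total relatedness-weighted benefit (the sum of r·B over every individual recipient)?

0.469

r to a half-sibling = 1/4 (half-sibs share one parent — one path of length 2: r = (1/2)^2 = 1/4).
r to a full niece or nephew = 0.25 (full aunt/uncle↔niece/nephew: two paths of length 3 through the shared grandparent pair: r = 2·(1/2)^3 = 1/4).
r to a great-grandoffspring = 1/8 (three parent–offspring links: r = (1/2)^3 = 1/8).
Summing one r·B term per recipient: 1·0.25·0.381 + 3·0.25·0.295 + 4·0.125·0.305 = 0.469.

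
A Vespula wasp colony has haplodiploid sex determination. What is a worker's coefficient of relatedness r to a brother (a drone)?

0.25

Her haploid brother carries none of their father's genes and a random half of their mother's genome; that half matches the maternal half of her own genome with probability 1/2: r = 1/2 · 1/2 = 1/4.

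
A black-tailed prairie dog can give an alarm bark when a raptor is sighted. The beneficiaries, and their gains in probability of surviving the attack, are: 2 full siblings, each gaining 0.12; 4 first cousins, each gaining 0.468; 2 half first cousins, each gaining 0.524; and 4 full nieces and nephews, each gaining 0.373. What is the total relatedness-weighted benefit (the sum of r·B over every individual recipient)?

r to a full sibling = 0.5 (full sibs share both parents — two paths of length 2: r = 2·(1/2)^2 = 1/2).
r to a first cousin = 0.125 (first cousins share one grandparent pair — two paths of length 4: r = 2·(1/2)^4 = 1/8).
r to a half first cousin = 0.0625 (half first cousins share one grandparent — one path of length 4: r = (1/2)^4 = 1/16).
r to a full niece or nephew = 0.25 (full aunt/uncle↔niece/nephew: two paths of length 3 through the shared grandparent pair: r = 2·(1/2)^3 = 1/4).
Summing one r·B term per recipient: 2·0.5·0.12 + 4·0.125·0.468 + 2·0.0625·0.524 + 4·0.25·0.373 = 0.7925.

0.7925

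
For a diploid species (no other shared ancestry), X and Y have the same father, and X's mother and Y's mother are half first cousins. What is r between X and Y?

Independent pedigree routes through distinct common ancestors add.
X and Y are related in two ways: half-sibs through their shared father (r = 1/4) and half second cousins through their mothers (r = 1/64).
r = 1/4 + 1/64 = 17/64 = 0.265625.

0.265625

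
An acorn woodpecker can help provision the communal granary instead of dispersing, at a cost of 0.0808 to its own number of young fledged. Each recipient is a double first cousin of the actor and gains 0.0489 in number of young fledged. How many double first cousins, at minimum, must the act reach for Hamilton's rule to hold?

r to a double first cousin = 1/4 (double first cousins share both grandparent pairs — four paths of length 4: r = 4·(1/2)^4 = 1/4).
Hamilton's rule: n·r·B > C  ⇒  n > C/(r·B) = 0.0808/(0.25·0.0489) = 6.609.
The smallest integer exceeding 6.609 is 7.

7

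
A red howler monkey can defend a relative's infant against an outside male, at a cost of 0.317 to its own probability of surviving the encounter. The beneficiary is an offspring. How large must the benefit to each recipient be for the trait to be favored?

0.634

r to an offspring = 1/2 (one parent–offspring link: r = (1/2)^1 = 1/2).
Hamilton's rule with n recipients of equal r: n·r·B > C, so B > C/(n·r) = 0.317/(1·0.5) = 0.634.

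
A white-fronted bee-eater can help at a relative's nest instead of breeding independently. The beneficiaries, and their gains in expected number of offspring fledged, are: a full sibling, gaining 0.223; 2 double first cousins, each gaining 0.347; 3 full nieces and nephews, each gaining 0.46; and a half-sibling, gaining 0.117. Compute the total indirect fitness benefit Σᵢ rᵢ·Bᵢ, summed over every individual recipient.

r to a full sibling = 1/2 (full sibs share both parents — two paths of length 2: r = 2·(1/2)^2 = 1/2).
r to a double first cousin = 0.25 (double first cousins share both grandparent pairs — four paths of length 4: r = 4·(1/2)^4 = 1/4).
r to a full niece or nephew = 0.25 (full aunt/uncle↔niece/nephew: two paths of length 3 through the shared grandparent pair: r = 2·(1/2)^3 = 1/4).
r to a half-sibling = 0.25 (half-sibs share one parent — one path of length 2: r = (1/2)^2 = 1/4).
Summing one r·B term per recipient: 1·0.5·0.223 + 2·0.25·0.347 + 3·0.25·0.46 + 1·0.25·0.117 = 0.65925.

0.65925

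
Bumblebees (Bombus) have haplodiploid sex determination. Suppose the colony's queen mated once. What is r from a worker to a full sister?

Haplodiploid full sisters inherit their father's entire haploid genome identically (contributing 1/2) and on average half of their mother's contribution (1/2 · 1/2 = 1/4); r = 1/2 + 1/4 = 3/4.

0.75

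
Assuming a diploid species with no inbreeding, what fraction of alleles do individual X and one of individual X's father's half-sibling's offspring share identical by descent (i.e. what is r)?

Each parent–offspring link contributes a factor of 1/2, and independent paths through distinct common ancestors add.
Half first cousins share one grandparent — one path of length 4: r = (1/2)^4 = 1/16.

0.0625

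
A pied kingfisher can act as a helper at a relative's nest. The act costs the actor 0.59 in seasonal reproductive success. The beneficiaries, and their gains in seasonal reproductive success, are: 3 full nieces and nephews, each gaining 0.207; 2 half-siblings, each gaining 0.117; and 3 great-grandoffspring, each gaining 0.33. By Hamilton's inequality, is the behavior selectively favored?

Hamilton's rule: the trait is favored when the sum of r·B over every recipient exceeds the actor's cost C.
r to a full niece or nephew = 0.25 (full aunt/uncle↔niece/nephew: two paths of length 3 through the shared grandparent pair: r = 2·(1/2)^3 = 1/4).
r to a half-sibling = 1/4 (half-sibs share one parent — one path of length 2: r = (1/2)^2 = 1/4).
r to a great-grandoffspring = 1/8 (three parent–offspring links: r = (1/2)^3 = 1/8).
Summing one r·B term per recipient: 3·0.25·0.207 + 2·0.25·0.117 + 3·0.125·0.33 = 0.3375.
0.3375 < 0.59: the indirect benefit is less than the cost.

No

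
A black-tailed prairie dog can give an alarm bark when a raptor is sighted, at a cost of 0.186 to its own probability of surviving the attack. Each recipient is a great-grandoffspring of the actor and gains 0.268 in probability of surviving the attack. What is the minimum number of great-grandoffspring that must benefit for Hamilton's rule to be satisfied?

6

r to a great-grandoffspring = 1/8 (three parent–offspring links: r = (1/2)^3 = 1/8).
Hamilton's rule: n·r·B > C  ⇒  n > C/(r·B) = 0.186/(0.125·0.268) = 5.552.
The smallest integer exceeding 5.552 is 6.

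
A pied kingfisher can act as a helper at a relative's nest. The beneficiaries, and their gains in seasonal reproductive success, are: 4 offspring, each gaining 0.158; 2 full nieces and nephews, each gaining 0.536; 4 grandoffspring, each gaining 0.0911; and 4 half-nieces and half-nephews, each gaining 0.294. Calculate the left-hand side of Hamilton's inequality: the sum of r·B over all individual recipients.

r to an offspring = 1/2 (one parent–offspring link: r = (1/2)^1 = 1/2).
r to a full niece or nephew = 1/4 (full aunt/uncle↔niece/nephew: two paths of length 3 through the shared grandparent pair: r = 2·(1/2)^3 = 1/4).
r to a grandoffspring = 0.25 (two parent–offspring links: r = (1/2)^2 = 1/4).
r to a half-niece or half-nephew = 1/8 (half-aunt/uncle↔niece/nephew: one path of length 3: r = (1/2)^3 = 1/8).
Summing one r·B term per recipient: 4·0.5·0.158 + 2·0.25·0.536 + 4·0.25·0.0911 + 4·0.125·0.294 = 0.8221.

0.8221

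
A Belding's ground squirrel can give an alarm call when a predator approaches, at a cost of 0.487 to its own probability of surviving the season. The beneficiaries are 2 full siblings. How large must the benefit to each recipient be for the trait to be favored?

r to a full sibling = 1/2 (full sibs share both parents — two paths of length 2: r = 2·(1/2)^2 = 1/2).
Hamilton's rule with n recipients of equal r: n·r·B > C, so B > C/(n·r) = 0.487/(2·0.5) = 0.487.

0.487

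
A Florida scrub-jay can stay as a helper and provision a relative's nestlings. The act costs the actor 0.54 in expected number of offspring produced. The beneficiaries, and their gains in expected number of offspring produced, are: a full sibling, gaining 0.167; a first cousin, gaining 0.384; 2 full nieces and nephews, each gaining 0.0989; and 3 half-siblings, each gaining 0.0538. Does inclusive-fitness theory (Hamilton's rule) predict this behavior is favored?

No

Hamilton's rule: the trait is favored when the sum of r·B over every recipient exceeds the actor's cost C.
r to a full sibling = 0.5 (full sibs share both parents — two paths of length 2: r = 2·(1/2)^2 = 1/2).
r to a first cousin = 1/8 (first cousins share one grandparent pair — two paths of length 4: r = 2·(1/2)^4 = 1/8).
r to a full niece or nephew = 1/4 (full aunt/uncle↔niece/nephew: two paths of length 3 through the shared grandparent pair: r = 2·(1/2)^3 = 1/4).
r to a half-sibling = 1/4 (half-sibs share one parent — one path of length 2: r = (1/2)^2 = 1/4).
Summing one r·B term per recipient: 1·0.5·0.167 + 1·0.125·0.384 + 2·0.25·0.0989 + 3·0.25·0.0538 = 0.2213.
0.2213 < 0.54: the indirect benefit is less than the cost.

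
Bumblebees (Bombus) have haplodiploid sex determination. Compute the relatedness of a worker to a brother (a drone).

0.25

Her haploid brother carries none of their father's genes and a random half of their mother's genome; that half matches the maternal half of her own genome with probability 1/2: r = 1/2 · 1/2 = 1/4.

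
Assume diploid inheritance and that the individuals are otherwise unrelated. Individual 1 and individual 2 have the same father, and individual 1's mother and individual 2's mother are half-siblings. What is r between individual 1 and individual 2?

Independent pedigree routes through distinct common ancestors add.
Individual 1 and individual 2 are related in two ways: half-sibs through their shared father (r = 1/4) and half first cousins through their mothers (r = 1/16).
r = 1/4 + 1/16 = 5/16 = 0.3125.

0.3125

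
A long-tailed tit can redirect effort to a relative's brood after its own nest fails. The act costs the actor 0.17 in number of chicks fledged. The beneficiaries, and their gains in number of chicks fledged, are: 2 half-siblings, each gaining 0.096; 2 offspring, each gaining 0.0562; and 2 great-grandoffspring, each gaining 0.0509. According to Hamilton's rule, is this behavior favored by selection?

No

Hamilton's rule: the trait is favored when the sum of r·B over every recipient exceeds the actor's cost C.
r to a half-sibling = 1/4 (half-sibs share one parent — one path of length 2: r = (1/2)^2 = 1/4).
r to an offspring = 0.5 (one parent–offspring link: r = (1/2)^1 = 1/2).
r to a great-grandoffspring = 0.125 (three parent–offspring links: r = (1/2)^3 = 1/8).
Summing one r·B term per recipient: 2·0.25·0.096 + 2·0.5·0.0562 + 2·0.125·0.0509 = 0.116925.
0.116925 < 0.17: the indirect benefit is less than the cost.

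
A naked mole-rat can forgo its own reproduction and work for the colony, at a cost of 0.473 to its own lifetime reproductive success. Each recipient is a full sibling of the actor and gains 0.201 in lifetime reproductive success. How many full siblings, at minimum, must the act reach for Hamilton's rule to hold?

5

r to a full sibling = 0.5 (full sibs share both parents — two paths of length 2: r = 2·(1/2)^2 = 1/2).
Hamilton's rule: n·r·B > C  ⇒  n > C/(r·B) = 0.473/(0.5·0.201) = 4.706.
The smallest integer exceeding 4.706 is 5.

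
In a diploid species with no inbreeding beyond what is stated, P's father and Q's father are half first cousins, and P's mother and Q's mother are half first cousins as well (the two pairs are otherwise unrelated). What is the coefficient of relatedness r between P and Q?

0.03125

With two independent routes of shared ancestry, r is the sum of the two contributions.
P and Q are related in two ways: half second cousins through their fathers (r = 1/64) and half second cousins through their mothers (r = 1/64).
r = 1/64 + 1/64 = 0.03125.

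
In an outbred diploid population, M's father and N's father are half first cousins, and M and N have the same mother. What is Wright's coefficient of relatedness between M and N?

With two independent routes of shared ancestry, r is the sum of the two contributions.
M and N are related in two ways: half second cousins through their fathers (r = 1/64) and half-sibs through their shared mother (r = 1/4).
r = 1/64 + 1/4 = 0.265625.

0.265625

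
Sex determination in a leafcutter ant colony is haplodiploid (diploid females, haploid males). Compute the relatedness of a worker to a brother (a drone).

0.25

Her haploid brother carries none of their father's genes and a random half of their mother's genome; that half matches the maternal half of her own genome with probability 1/2: r = 1/2 · 1/2 = 1/4.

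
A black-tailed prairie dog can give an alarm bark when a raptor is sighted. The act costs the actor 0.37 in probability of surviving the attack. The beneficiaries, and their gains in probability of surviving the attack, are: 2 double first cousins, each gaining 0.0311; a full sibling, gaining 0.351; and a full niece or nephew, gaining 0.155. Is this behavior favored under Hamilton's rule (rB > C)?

No

Hamilton's rule: the trait is favored when the sum of r·B over every recipient exceeds the actor's cost C.
r to a double first cousin = 0.25 (double first cousins share both grandparent pairs — four paths of length 4: r = 4·(1/2)^4 = 1/4).
r to a full sibling = 1/2 (full sibs share both parents — two paths of length 2: r = 2·(1/2)^2 = 1/2).
r to a full niece or nephew = 0.25 (full aunt/uncle↔niece/nephew: two paths of length 3 through the shared grandparent pair: r = 2·(1/2)^3 = 1/4).
Summing one r·B term per recipient: 2·0.25·0.0311 + 1·0.5·0.351 + 1·0.25·0.155 = 0.2298.
0.2298 < 0.37: the indirect benefit is less than the cost.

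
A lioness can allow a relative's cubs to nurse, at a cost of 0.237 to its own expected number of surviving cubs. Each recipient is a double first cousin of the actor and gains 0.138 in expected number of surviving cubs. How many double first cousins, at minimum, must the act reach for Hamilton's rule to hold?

r to a double first cousin = 1/4 (double first cousins share both grandparent pairs — four paths of length 4: r = 4·(1/2)^4 = 1/4).
Hamilton's rule: n·r·B > C  ⇒  n > C/(r·B) = 0.237/(0.25·0.138) = 6.87.
The smallest integer exceeding 6.87 is 7.

7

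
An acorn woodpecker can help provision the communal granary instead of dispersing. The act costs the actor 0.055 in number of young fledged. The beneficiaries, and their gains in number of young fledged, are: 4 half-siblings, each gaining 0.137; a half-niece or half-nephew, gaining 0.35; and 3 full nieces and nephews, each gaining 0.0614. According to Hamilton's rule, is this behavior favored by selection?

Hamilton's rule: the trait is favored when the sum of r·B over every recipient exceeds the actor's cost C.
r to a half-sibling = 1/4 (half-sibs share one parent — one path of length 2: r = (1/2)^2 = 1/4).
r to a half-niece or half-nephew = 0.125 (half-aunt/uncle↔niece/nephew: one path of length 3: r = (1/2)^3 = 1/8).
r to a full niece or nephew = 1/4 (full aunt/uncle↔niece/nephew: two paths of length 3 through the shared grandparent pair: r = 2·(1/2)^3 = 1/4).
Summing one r·B term per recipient: 4·0.25·0.137 + 1·0.125·0.35 + 3·0.25·0.0614 = 0.2268.
0.2268 > 0.055: the indirect benefit exceeds the cost.

Yes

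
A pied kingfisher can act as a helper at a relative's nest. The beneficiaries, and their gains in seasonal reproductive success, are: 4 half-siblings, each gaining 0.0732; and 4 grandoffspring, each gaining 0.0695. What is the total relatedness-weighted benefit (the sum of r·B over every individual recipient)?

r to a half-sibling = 0.25 (half-sibs share one parent — one path of length 2: r = (1/2)^2 = 1/4).
r to a grandoffspring = 0.25 (two parent–offspring links: r = (1/2)^2 = 1/4).
Summing one r·B term per recipient: 4·0.25·0.0732 + 4·0.25·0.0695 = 0.1427.

0.1427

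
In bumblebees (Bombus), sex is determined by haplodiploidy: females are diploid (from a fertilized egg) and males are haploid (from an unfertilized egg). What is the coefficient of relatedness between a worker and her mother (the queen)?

One meiotic link between diploid queen and diploid daughter: r = 1/2.

0.5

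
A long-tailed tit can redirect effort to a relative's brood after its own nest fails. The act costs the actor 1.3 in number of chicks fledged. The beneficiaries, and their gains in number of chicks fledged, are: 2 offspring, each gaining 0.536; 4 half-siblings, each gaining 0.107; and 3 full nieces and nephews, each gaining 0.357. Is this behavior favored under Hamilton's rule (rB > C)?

Hamilton's rule: the trait is favored when the sum of r·B over every recipient exceeds the actor's cost C.
r to an offspring = 0.5 (one parent–offspring link: r = (1/2)^1 = 1/2).
r to a half-sibling = 0.25 (half-sibs share one parent — one path of length 2: r = (1/2)^2 = 1/4).
r to a full niece or nephew = 0.25 (full aunt/uncle↔niece/nephew: two paths of length 3 through the shared grandparent pair: r = 2·(1/2)^3 = 1/4).
Summing one r·B term per recipient: 2·0.5·0.536 + 4·0.25·0.107 + 3·0.25·0.357 = 0.91075.
0.91075 < 1.3: the indirect benefit is less than the cost.

No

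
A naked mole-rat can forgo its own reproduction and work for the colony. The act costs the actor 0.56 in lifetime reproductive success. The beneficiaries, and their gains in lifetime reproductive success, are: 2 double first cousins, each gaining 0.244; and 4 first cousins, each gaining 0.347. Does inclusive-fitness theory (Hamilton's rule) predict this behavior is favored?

No

Hamilton's rule: the trait is favored when the sum of r·B over every recipient exceeds the actor's cost C.
r to a double first cousin = 1/4 (double first cousins share both grandparent pairs — four paths of length 4: r = 4·(1/2)^4 = 1/4).
r to a first cousin = 1/8 (first cousins share one grandparent pair — two paths of length 4: r = 2·(1/2)^4 = 1/8).
Summing one r·B term per recipient: 2·0.25·0.244 + 4·0.125·0.347 = 0.2955.
0.2955 < 0.56: the indirect benefit is less than the cost.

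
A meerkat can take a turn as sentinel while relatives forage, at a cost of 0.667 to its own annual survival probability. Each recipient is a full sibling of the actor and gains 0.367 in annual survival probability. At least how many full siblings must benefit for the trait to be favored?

r to a full sibling = 1/2 (full sibs share both parents — two paths of length 2: r = 2·(1/2)^2 = 1/2).
Hamilton's rule: n·r·B > C  ⇒  n > C/(r·B) = 0.667/(0.5·0.367) = 3.635.
The smallest integer exceeding 3.635 is 4.

4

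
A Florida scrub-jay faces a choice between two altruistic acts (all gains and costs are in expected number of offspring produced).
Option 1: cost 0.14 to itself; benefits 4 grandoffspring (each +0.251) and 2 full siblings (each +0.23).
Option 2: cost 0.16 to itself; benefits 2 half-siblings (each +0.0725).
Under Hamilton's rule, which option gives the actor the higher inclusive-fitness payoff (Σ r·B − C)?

Option 1: r to a grandoffspring = 0.25.
Option 1: r to a full sibling = 0.5.
Option 1: Σ r·B − C = (4·0.25·0.251 + 2·0.5·0.23) − 0.14 = 0.341.
Option 2: r to a half-sibling = 0.25.
Option 2: Σ r·B − C = (2·0.25·0.0725) − 0.16 = -0.12375.
Option 1 has the higher net inclusive-fitness payoff.

Option 1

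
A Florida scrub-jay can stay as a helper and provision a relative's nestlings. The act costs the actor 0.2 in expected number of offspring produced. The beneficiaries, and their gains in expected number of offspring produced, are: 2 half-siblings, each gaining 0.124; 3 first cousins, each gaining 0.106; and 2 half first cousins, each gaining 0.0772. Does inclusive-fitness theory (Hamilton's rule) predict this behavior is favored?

Hamilton's rule: the trait is favored when the sum of r·B over every recipient exceeds the actor's cost C.
r to a half-sibling = 0.25 (half-sibs share one parent — one path of length 2: r = (1/2)^2 = 1/4).
r to a first cousin = 1/8 (first cousins share one grandparent pair — two paths of length 4: r = 2·(1/2)^4 = 1/8).
r to a half first cousin = 1/16 (half first cousins share one grandparent — one path of length 4: r = (1/2)^4 = 1/16).
Summing one r·B term per recipient: 2·0.25·0.124 + 3·0.125·0.106 + 2·0.0625·0.0772 = 0.1114.
0.1114 < 0.2: the indirect benefit is less than the cost.

No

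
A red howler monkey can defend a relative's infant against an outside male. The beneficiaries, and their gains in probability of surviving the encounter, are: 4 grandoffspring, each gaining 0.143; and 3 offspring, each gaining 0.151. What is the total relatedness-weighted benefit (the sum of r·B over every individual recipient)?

0.3695

r to a grandoffspring = 1/4 (two parent–offspring links: r = (1/2)^2 = 1/4).
r to an offspring = 0.5 (one parent–offspring link: r = (1/2)^1 = 1/2).
Summing one r·B term per recipient: 4·0.25·0.143 + 3·0.5·0.151 = 0.3695.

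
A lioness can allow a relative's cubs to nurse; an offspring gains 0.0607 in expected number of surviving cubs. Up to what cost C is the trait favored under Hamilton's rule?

r to an offspring = 1/2 (one parent–offspring link: r = (1/2)^1 = 1/2).
Hamilton's rule: n·r·B > C, so the trait is favored while C < n·r·B = 1·0.5·0.0607 = 0.03035.

0.03035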